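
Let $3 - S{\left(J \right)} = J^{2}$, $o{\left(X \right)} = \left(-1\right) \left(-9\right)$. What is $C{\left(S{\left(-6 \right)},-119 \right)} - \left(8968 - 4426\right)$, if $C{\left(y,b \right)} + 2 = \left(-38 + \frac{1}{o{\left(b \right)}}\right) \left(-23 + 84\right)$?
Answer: $- \frac{61697}{9} \approx -6855.2$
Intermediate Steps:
$o{\left(X \right)} = 9$
$S{\left(J \right)} = 3 - J^{2}$
$C{\left(y,b \right)} = - \frac{20819}{9}$ ($C{\left(y,b \right)} = -2 + \left(-38 + \frac{1}{9}\right) \left(-23 + 84\right) = -2 + \left(-38 + \frac{1}{9}\right) 61 = -2 - \frac{20801}{9} = - \frac{20819}{9}$)
$C{\left(S{\left(-6 \right)},-119 \right)} - \left(8968 - 4426\right) = - \frac{20819}{9} - \left(8968 - 4426\right) = - \frac{20819}{9} - 4542 = - \frac{61697}{9}$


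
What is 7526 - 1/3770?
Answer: 28373019/3770 ≈ 7526.0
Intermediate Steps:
7526 - 1/3770 = 28373019/3770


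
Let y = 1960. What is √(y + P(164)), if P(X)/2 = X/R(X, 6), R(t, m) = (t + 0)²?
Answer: √13179122/82 ≈ 44.272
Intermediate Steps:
R(t, m) = t²
P(X) = 2/X (P(X) = 2*(X/(X²)) = 2*(X/X²) = 2/X)
√(y + P(164)) = √(1960 + 2/164) = √(1960 + 2*(1/164)) = √(1960 + 1/82) = √(160721/82) = √13179122/82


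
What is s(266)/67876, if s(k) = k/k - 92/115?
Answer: 1/339380 ≈ 2.9465e-6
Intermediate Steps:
s(k) = 1/5 (s(k) = 1 - 92*1/115 = 1 - 4/5 = 1/5)
s(266)/67876 = (1/5)/67876 = (1/5)*(1/67876) = 1/339380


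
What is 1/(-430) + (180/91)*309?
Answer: 23916509/39130 ≈ 611.21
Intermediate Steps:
1/(-430) + (180/91)*309 = -1/430 + (180*(1/91))*309 = -1/430 + (180/91)*309 = -1/430 + 55620/91 = 23916509/39130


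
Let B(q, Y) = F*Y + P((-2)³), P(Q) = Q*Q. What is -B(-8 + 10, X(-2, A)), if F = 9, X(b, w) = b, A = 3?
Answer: -46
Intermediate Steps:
P(Q) = Q²
B(q, Y) = 64 + 9*Y (B(q, Y) = 9*Y + ((-2)³)² = 9*Y + (-8)² = 9*Y + 64 = 64 + 9*Y)
-B(-8 + 10, X(-2, A)) = -(64 + 9*(-2)) = -(64 - 18) = -1*46 = -46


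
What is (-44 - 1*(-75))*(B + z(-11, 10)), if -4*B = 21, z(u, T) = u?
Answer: -2015/4 ≈ -503.75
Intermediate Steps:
B = -21/4 (B = -1/4*21 = -21/4 ≈ -5.2500)
(-44 - 1*(-75))*(B + z(-11, 10)) = (-44 - 1*(-75))*(-21/4 - 11) = (-44 + 75)*(-65/4) = 31*(-65/4) = -2015/4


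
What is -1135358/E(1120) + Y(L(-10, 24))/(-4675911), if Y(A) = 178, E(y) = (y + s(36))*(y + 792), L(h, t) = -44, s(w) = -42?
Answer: -379228560239/688406321064 ≈ -0.55088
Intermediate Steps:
E(y) = (-42 + y)*(792 + y) (E(y) = (y - 42)*(y + 792) = (-42 + y)*(792 + y))
-1135358/E(1120) + Y(L(-10, 24))/(-4675911) = -1135358/(-33264 + 1120² + 750*1120) + 178/(-4675911) = -1135358/(-33264 + 1254400 + 840000) + 178*(-1/4675911) = -1135358/2061136 - 178/4675911 = -1135358*1/2061136 - 178/4675911 = -81097/147224 - 178/4675911 = -379228560239/688406321064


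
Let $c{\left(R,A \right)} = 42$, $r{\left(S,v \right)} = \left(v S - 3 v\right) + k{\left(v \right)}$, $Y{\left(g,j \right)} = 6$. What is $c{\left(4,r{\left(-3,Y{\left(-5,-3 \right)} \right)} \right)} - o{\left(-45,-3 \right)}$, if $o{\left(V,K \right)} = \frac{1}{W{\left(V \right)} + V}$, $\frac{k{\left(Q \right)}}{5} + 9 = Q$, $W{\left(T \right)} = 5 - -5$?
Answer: $\frac{1471}{35} \approx 42.029$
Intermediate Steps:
$W{\left(T \right)} = 10$ ($W{\left(T \right)} = 5 + 5 = 10$)
$k{\left(Q \right)} = -45 + 5 Q$
$o{\left(V,K \right)} = \frac{1}{10 + V}$
$r{\left(S,v \right)} = -45 + 2 v + S v$ ($r{\left(S,v \right)} = \left(v S - 3 v\right) + \left(-45 + 5 v\right) = \left(S v - 3 v\right) + \left(-45 + 5 v\right) = \left(- 3 v + S v\right) + \left(-45 + 5 v\right) = -45 + 2 v + S v$)
$c{\left(4,r{\left(-3,Y{\left(-5,-3 \right)} \right)} \right)} - o{\left(-45,-3 \right)} = 42 - \frac{1}{10 - 45} = 42 - \frac{1}{-35} = 42 - - \frac{1}{35} = 42 + \frac{1}{35} = \frac{1471}{35}$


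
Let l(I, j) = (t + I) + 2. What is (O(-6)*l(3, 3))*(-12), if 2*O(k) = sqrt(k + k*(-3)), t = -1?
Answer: -48*sqrt(3) ≈ -83.138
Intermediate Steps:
l(I, j) = 1 + I (l(I, j) = (-1 + I) + 2 = 1 + I)
O(k) = sqrt(2)*sqrt(-k)/2 (O(k) = sqrt(k + k*(-3))/2 = sqrt(k - 3*k)/2 = sqrt(-2*k)/2 = (sqrt(2)*sqrt(-k))/2 = sqrt(2)*sqrt(-k)/2)
(O(-6)*l(3, 3))*(-12) = ((sqrt(2)*sqrt(-1*(-6))/2)*(1 + 3))*(-12) = ((sqrt(2)*sqrt(6)/2)*4)*(-12) = (sqrt(3)*4)*(-12) = (4*sqrt(3))*(-12) = -48*sqrt(3)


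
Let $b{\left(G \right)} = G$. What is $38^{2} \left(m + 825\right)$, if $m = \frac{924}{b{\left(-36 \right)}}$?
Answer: $\frac{3462712}{3} \approx 1.1542 \cdot 10^{6}$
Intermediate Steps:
$m = - \frac{77}{3}$ ($m = \frac{924}{-36} = 924 \left(- \frac{1}{36}\right) = - \frac{77}{3} \approx -25.667$)
$38^{2} \left(m + 825\right) = 38^{2} \left(- \frac{77}{3} + 825\right) = 1444 \cdot \frac{2398}{3} = \frac{3462712}{3}$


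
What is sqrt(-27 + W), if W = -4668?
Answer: I*sqrt(4695) ≈ 68.52*I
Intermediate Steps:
sqrt(-27 + W) = sqrt(-27 - 4668) = sqrt(-4695) = I*sqrt(4695)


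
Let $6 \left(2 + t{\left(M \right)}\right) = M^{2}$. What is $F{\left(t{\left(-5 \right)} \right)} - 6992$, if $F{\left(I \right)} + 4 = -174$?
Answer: $-7170$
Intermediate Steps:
$t{\left(M \right)} = -2 + \frac{M^{2}}{6}$
$F{\left(I \right)} = -178$ ($F{\left(I \right)} = -4 - 174 = -178$)
$F{\left(t{\left(-5 \right)} \right)} - 6992 = -178 - 6992 = -7170$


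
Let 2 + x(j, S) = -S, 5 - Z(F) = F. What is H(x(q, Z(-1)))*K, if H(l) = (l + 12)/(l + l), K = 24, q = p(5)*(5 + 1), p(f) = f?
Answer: -6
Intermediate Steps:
Z(F) = 5 - F
q = 30 (q = 5*(5 + 1) = 5*6 = 30)
x(j, S) = -2 - S
H(l) = (12 + l)/(2*l) (H(l) = (12 + l)/((2*l)) = (12 + l)*(1/(2*l)) = (12 + l)/(2*l))
H(x(q, Z(-1)))*K = ((12 + (-2 - (5 - 1*(-1))))/(2*(-2 - (5 - 1*(-1)))))*24 = ((12 + (-2 - (5 + 1)))/(2*(-2 - (5 + 1))))*24 = ((12 + (-2 - 1*6))/(2*(-2 - 1*6)))*24 = ((12 + (-2 - 6))/(2*(-2 - 6)))*24 = ((½)*(12 - 8)/(-8))*24 = ((½)*(-⅛)*4)*24 = -¼*24 = -6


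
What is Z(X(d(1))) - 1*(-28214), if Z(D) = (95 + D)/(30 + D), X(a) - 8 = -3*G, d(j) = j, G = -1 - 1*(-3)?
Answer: 902945/32 ≈ 28217.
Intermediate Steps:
G = 2 (G = -1 + 3 = 2)
X(a) = 2 (X(a) = 8 - 3*2 = 8 - 6 = 2)
Z(D) = (95 + D)/(30 + D)
Z(X(d(1))) - 1*(-28214) = (95 + 2)/(30 + 2) - 1*(-28214) = 97/32 + 28214 = 902945/32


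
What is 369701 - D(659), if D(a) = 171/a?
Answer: 243632788/659 ≈ 3.6970e+5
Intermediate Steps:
369701 - D(659) = 369701 - 171/659 = 243632788/659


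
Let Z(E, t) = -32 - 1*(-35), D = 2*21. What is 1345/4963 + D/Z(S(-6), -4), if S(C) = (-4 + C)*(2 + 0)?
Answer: 70827/4963 ≈ 14.271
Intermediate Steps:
D = 42
S(C) = -8 + 2*C (S(C) = (-4 + C)*2 = -8 + 2*C)
Z(E, t) = 3 (Z(E, t) = -32 + 35 = 3)
1345/4963 + D/Z(S(-6), -4) = 1345/4963 + 42/3 = 1345*(1/4963) + 42*(⅓) = 1345/4963 + 14 = 70827/4963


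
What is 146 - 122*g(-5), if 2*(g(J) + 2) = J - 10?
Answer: 1305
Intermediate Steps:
g(J) = -7 + J/2 (g(J) = -2 + (J - 10)/2 = -2 + (-10 + J)/2 = -2 + (-5 + J/2) = -7 + J/2)
146 - 122*g(-5) = 146 - 122*(-7 + (1/2)*(-5)) = 146 - 122*(-7 - 5/2) = 146 - 122*(-19/2) = 146 + 1159 = 1305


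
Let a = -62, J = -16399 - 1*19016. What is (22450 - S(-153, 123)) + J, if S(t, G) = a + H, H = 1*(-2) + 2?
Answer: -12903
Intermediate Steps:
J = -35415 (J = -16399 - 19016 = -35415)
H = 0 (H = -2 + 2 = 0)
S(t, G) = -62 (S(t, G) = -62 + 0 = -62)
(22450 - S(-153, 123)) + J = (22450 - 1*(-62)) - 35415 = (22450 + 62) - 35415 = 22512 - 35415 = -12903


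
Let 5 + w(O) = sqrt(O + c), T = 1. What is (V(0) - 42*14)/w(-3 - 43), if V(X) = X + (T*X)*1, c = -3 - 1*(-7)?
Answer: 2940/67 + 588*I*sqrt(42)/67 ≈ 43.881 + 56.876*I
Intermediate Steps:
c = 4 (c = -3 + 7 = 4)
w(O) = -5 + sqrt(4 + O) (w(O) = -5 + sqrt(O + 4) = -5 + sqrt(4 + O))
V(X) = 2*X (V(X) = X + (1*X)*1 = X + X*1 = X + X = 2*X)
(V(0) - 42*14)/w(-3 - 43) = (2*0 - 42*14)/(-5 + sqrt(4 + (-3 - 43))) = (0 - 588)/(-5 + sqrt(4 - 46)) = -588/(-5 + sqrt(-42)) = -588/(-5 + I*sqrt(42))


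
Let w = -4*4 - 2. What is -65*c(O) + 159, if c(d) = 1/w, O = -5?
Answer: 2927/18 ≈ 162.61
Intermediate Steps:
w = -18 (w = -16 - 2 = -18)
c(d) = -1/18 (c(d) = 1/(-18) = -1/18)
-65*c(O) + 159 = -65*(-1/18) + 159 = 65/18 + 159 = 2927/18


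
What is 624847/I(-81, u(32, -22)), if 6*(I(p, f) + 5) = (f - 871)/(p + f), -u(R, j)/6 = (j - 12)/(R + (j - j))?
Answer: -2238201954/10993 ≈ -2.0360e+5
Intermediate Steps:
u(R, j) = -6*(-12 + j)/R (u(R, j) = -6*(j - 12)/(R + (j - j)) = -6*(-12 + j)/(R + 0) = -6*(-12 + j)/R)
I(p, f) = -5 + (-871 + f)/(6*(f + p)) (I(p, f) = -5 + ((f - 871)/(p + f))/6 = -5 + ((-871 + f)/(f + p))/6 = -5 + (-871 + f)/(6*(f + p)))
624847/I(-81, u(32, -22)) = 624847/(((-871 - 30*(-81) - 174*(12 - 1*(-22))/32)/(6*(6*(12 - 1*(-22))/32 - 81)))) = 624847/(((-871 + 2430 - 174*(12 + 22)/32)/(6*(6*(1/32)*(12 + 22) - 81)))) = 624847/(((-871 + 2430 - 174*34/32)/(6*(6*(1/32)*34 - 81)))) = 624847/(((-871 + 2430 - 29*51/8)/(6*(51/8 - 81)))) = 624847/(((-871 + 2430 - 1479/8)/(6*(-597/8)))) = 624847/(((⅙)*(-8/597)*(10993/8))) = 624847/(-10993/3582) = 624847*(-3582/10993) = -2238201954/10993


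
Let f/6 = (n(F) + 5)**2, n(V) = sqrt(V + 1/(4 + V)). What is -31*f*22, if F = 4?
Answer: -238359/2 - 10230*sqrt(66) ≈ -2.0229e+5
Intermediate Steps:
f = 6*(5 + sqrt(66)/4)**2 (f = 6*(sqrt((1 + 4*(4 + 4))/(4 + 4)) + 5)**2 = 6*(sqrt((1 + 4*8)/8) + 5)**2 = 6*(sqrt((1 + 32)/8) + 5)**2 = 6*(sqrt((1/8)*33) + 5)**2 = 6*(sqrt(33/8) + 5)**2 = 6*(sqrt(66)/4 + 5)**2 = 6*(5 + sqrt(66)/4)**2 ≈ 296.61)
-31*f*22 = -31*(699/4 + 15*sqrt(66))*22 = (-21669/4 - 465*sqrt(66))*22 = -238359/2 - 10230*sqrt(66)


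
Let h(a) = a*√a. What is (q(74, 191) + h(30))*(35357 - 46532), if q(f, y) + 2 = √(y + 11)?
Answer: 22350 - 335250*√30 - 11175*√202 ≈ -1.9727e+6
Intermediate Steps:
q(f, y) = -2 + √(11 + y) (q(f, y) = -2 + √(y + 11) = -2 + √(11 + y))
h(a) = a^(3/2)
(q(74, 191) + h(30))*(35357 - 46532) = ((-2 + √(11 + 191)) + 30^(3/2))*(35357 - 46532) = ((-2 + √202) + 30*√30)*(-11175) = (-2 + √202 + 30*√30)*(-11175) = 22350 - 335250*√30 - 11175*√202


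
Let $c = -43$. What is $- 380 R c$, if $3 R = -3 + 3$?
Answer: $0$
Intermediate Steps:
$R = 0$ ($R = \frac{-3 + 3}{3} = \frac{1}{3} \cdot 0 = 0$)
$- 380 R c = - 380 \cdot 0 \left(-43\right) = \left(-380\right) 0 = 0$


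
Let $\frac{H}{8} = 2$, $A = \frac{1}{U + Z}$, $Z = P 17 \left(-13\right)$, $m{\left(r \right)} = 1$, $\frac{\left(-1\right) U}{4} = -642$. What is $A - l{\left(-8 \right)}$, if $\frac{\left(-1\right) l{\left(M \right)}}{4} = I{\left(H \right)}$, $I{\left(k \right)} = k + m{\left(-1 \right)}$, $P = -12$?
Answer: $\frac{354961}{5220} \approx 68.0$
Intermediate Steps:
$U = 2568$ ($U = \left(-4\right) \left(-642\right) = 2568$)
$Z = 2652$ ($Z = \left(-12\right) 17 \left(-13\right) = \left(-204\right) \left(-13\right) = 2652$)
$A = \frac{1}{5220}$ ($A = \frac{1}{2568 + 2652} = \frac{1}{5220} \approx 0.00019157$)
$H = 16$ ($H = 8 \cdot 2 = 16$)
$I{\left(k \right)} = 1 + k$ ($I{\left(k \right)} = k + 1 = 1 + k$)
$l{\left(M \right)} = -68$ ($l{\left(M \right)} = - 4 \left(1 + 16\right) = \left(-4\right) 17 = -68$)
$A - l{\left(-8 \right)} = \frac{1}{5220} - -68 = \frac{1}{5220} + 68 = \frac{354961}{5220}$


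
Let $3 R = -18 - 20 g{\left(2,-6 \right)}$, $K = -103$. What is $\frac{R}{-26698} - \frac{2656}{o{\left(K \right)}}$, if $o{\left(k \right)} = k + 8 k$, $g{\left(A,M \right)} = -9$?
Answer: $\frac{35429915}{12374523} \approx 2.8631$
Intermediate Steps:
$o{\left(k \right)} = 9 k$
$R = 54$ ($R = \frac{-18 - -180}{3} = \frac{-18 + 180}{3} = \frac{1}{3} \cdot 162 = 54$)
$\frac{R}{-26698} - \frac{2656}{o{\left(K \right)}} = \frac{54}{-26698} - \frac{2656}{9 \left(-103\right)} = 54 \left(- \frac{1}{26698}\right) - \frac{2656}{-927} = - \frac{27}{13349} - - \frac{2656}{927} = - \frac{27}{13349} + \frac{2656}{927} = \frac{35429915}{12374523}$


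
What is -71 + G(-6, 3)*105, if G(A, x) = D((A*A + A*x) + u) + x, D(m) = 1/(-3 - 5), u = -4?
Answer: 1847/8 ≈ 230.88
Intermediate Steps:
D(m) = -1/8 (D(m) = 1/(-8) = -1/8)
G(A, x) = -1/8 + x
-71 + G(-6, 3)*105 = -71 + (-1/8 + 3)*105 = -71 + (23/8)*105 = -71 + 2415/8 = 1847/8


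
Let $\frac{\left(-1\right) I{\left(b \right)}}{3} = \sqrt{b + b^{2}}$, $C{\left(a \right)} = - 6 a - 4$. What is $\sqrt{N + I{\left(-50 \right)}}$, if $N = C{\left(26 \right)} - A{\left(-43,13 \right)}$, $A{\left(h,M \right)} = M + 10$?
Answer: $\sqrt{-183 - 105 \sqrt{2}} \approx 18.207 i$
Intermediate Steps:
$A{\left(h,M \right)} = 10 + M$
$C{\left(a \right)} = -4 - 6 a$
$N = -183$ ($N = \left(-4 - 156\right) - \left(10 + 13\right) = \left(-4 - 156\right) - 23 = -160 - 23 = -183$)
$I{\left(b \right)} = - 3 \sqrt{b + b^{2}}$
$\sqrt{N + I{\left(-50 \right)}} = \sqrt{-183 - 3 \sqrt{- 50 \left(1 - 50\right)}} = \sqrt{-183 - 3 \sqrt{\left(-50\right) \left(-49\right)}} = \sqrt{-183 - 3 \sqrt{2450}} = \sqrt{-183 - 3 \cdot 35 \sqrt{2}} = \sqrt{-183 - 105 \sqrt{2}}$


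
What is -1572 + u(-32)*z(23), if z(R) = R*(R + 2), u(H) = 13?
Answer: 5903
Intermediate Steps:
z(R) = R*(2 + R)
-1572 + u(-32)*z(23) = -1572 + 13*(23*(2 + 23)) = -1572 + 13*(23*25) = -1572 + 13*575 = -1572 + 7475 = 5903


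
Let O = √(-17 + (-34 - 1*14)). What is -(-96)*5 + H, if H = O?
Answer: 480 + I*√65 ≈ 480.0 + 8.0623*I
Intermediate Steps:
O = I*√65 (O = √(-17 + (-34 - 14)) = √(-17 - 48) = √(-65) = I*√65 ≈ 8.0623*I)
H = I*√65 ≈ 8.0623*I
-(-96)*5 + H = -(-96)*5 + I*√65 = -24*(-20) + I*√65 = 480 + I*√65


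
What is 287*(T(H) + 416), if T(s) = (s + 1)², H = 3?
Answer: 123984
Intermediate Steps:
T(s) = (1 + s)²
287*(T(H) + 416) = 287*((1 + 3)² + 416) = 287*(4² + 416) = 287*(16 + 416) = 287*432 = 123984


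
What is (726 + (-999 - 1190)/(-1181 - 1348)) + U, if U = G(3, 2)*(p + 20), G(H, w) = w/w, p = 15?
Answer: 1926758/2529 ≈ 761.87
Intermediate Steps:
G(H, w) = 1
U = 35 (U = 1*(15 + 20) = 1*35 = 35)
(726 + (-999 - 1190)/(-1181 - 1348)) + U = (726 + (-999 - 1190)/(-1181 - 1348)) + 35 = (726 - 2189/(-2529)) + 35 = (726 - 2189*(-1/2529)) + 35 = (726 + 2189/2529) + 35 = 1838243/2529 + 35 = 1926758/2529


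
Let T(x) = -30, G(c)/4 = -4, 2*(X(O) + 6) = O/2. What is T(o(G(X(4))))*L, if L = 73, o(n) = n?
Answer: -2190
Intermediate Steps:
X(O) = -6 + O/4 (X(O) = -6 + (O/2)/2 = -6 + O/4)
G(c) = -16 (G(c) = 4*(-4) = -16)
T(o(G(X(4))))*L = -30*73 = -2190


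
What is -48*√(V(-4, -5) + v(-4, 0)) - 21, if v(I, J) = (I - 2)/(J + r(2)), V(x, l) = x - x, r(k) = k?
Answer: -21 - 48*I*√3 ≈ -21.0 - 83.138*I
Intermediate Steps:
V(x, l) = 0
v(I, J) = (-2 + I)/(2 + J) (v(I, J) = (I - 2)/(J + 2) = (-2 + I)/(2 + J))
-48*√(V(-4, -5) + v(-4, 0)) - 21 = -48*√(0 + (-2 - 4)/(2 + 0)) - 21 = -48*√(0 - 6/2) - 21 = -48*√(0 + (½)*(-6)) - 21 = -48*√(0 - 3) - 21 = -48*I*√3 - 21 = -21 - 48*I*√3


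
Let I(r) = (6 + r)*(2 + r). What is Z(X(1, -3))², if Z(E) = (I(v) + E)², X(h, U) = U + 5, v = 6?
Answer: 92236816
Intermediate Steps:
X(h, U) = 5 + U
I(r) = (2 + r)*(6 + r)
Z(E) = (96 + E)² (Z(E) = ((12 + 6² + 8*6) + E)² = ((12 + 36 + 48) + E)² = (96 + E)²)
Z(X(1, -3))² = ((96 + (5 - 3))²)² = ((96 + 2)²)² = (98²)² = 9604² = 92236816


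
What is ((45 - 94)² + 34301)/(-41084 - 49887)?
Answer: -36702/90971 ≈ -0.40345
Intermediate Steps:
((45 - 94)² + 34301)/(-41084 - 49887) = ((-49)² + 34301)/(-90971) = (2401 + 34301)*(-1/90971) = 36702*(-1/90971) = -36702/90971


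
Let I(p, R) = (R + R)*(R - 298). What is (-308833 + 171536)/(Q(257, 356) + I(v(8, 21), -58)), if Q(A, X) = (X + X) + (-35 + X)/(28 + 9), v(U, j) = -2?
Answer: -5079989/1554617 ≈ -3.2677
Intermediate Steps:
Q(A, X) = -35/37 + 75*X/37 (Q(A, X) = 2*X + (-35 + X)/37 = 2*X + (-35 + X)*(1/37) = 2*X + (-35/37 + X/37) = -35/37 + 75*X/37)
I(p, R) = 2*R*(-298 + R) (I(p, R) = (2*R)*(-298 + R) = 2*R*(-298 + R))
(-308833 + 171536)/(Q(257, 356) + I(v(8, 21), -58)) = (-308833 + 171536)/((-35/37 + (75/37)*356) + 2*(-58)*(-298 - 58)) = -137297/((-35/37 + 26700/37) + 2*(-58)*(-356)) = -137297/(26665/37 + 41296) = -137297/1554617/37 = -137297*37/1554617 = -5079989/1554617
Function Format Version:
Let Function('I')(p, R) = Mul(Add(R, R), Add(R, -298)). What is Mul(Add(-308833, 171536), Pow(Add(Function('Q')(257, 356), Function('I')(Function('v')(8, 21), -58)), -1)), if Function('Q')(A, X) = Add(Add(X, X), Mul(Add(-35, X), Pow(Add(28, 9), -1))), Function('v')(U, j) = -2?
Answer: Rational(-5079989, 1554617) ≈ -3.2677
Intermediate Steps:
Function('Q')(A, X) = Add(Rational(-35, 37), Mul(Rational(75, 37), X)) (Function('Q')(A, X) = Add(Mul(2, X), Mul(Add(-35, X), Pow(37, -1))) = Add(Mul(2, X), Mul(Add(-35, X), Rational(1, 37))) = Add(Mul(2, X), Add(Rational(-35, 37), Mul(Rational(1, 37), X))) = Add(Rational(-35, 37), Mul(Rational(75, 37), X)))
Function('I')(p, R) = Mul(2, R, Add(-298, R)) (Function('I')(p, R) = Mul(Mul(2, R), Add(-298, R)) = Mul(2, R, Add(-298, R)))
Mul(Add(-308833, 171536), Pow(Add(Function('Q')(257, 356), Function('I')(Function('v')(8, 21), -58)), -1)) = Mul(Add(-308833, 171536), Pow(Add(Add(Rational(-35, 37), Mul(Rational(75, 37), 356)), Mul(2, -58, Add(-298, -58))), -1)) = Mul(-137297, Pow(Add(Add(Rational(-35, 37), Rational(26700, 37)), Mul(2, -58, -356)), -1)) = Mul(-137297, Pow(Add(Rational(26665, 37), 41296), -1)) = Mul(-137297, Pow(Rational(1554617, 37), -1)) = Mul(-137297, Rational(37, 1554617)) = Rational(-5079989, 1554617)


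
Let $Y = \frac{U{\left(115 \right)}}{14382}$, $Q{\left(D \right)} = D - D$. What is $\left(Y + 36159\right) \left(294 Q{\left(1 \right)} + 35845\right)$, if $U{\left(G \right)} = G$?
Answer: $\frac{18640792685785}{14382} \approx 1.2961 \cdot 10^{9}$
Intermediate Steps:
$Q{\left(D \right)} = 0$
$Y = \frac{115}{14382} \approx 0.0079961$
$\left(Y + 36159\right) \left(294 Q{\left(1 \right)} + 35845\right) = \left(\frac{115}{14382} + 36159\right) \left(294 \cdot 0 + 35845\right) = \frac{520038853 \left(0 + 35845\right)}{14382} = \frac{520038853}{14382} \cdot 35845 = \frac{18640792685785}{14382}$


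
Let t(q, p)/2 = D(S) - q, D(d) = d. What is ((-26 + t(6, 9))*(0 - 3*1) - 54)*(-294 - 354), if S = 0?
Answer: -38880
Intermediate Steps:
t(q, p) = -2*q (t(q, p) = 2*(0 - q) = 2*(-q) = -2*q)
((-26 + t(6, 9))*(0 - 3*1) - 54)*(-294 - 354) = ((-26 - 2*6)*(0 - 3*1) - 54)*(-294 - 354) = ((-26 - 12)*(0 - 3) - 54)*(-648) = (-38*(-3) - 54)*(-648) = (114 - 54)*(-648) = 60*(-648) = -38880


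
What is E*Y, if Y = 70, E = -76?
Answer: -5320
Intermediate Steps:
E*Y = -76*70 = -5320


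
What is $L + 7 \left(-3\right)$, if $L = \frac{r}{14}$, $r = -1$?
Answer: $- \frac{295}{14} \approx -21.071$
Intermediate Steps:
$L = - \frac{1}{14} \approx -0.071429$
$L + 7 \left(-3\right) = - \frac{1}{14} + 7 \left(-3\right) = - \frac{1}{14} - 21 = - \frac{295}{14}$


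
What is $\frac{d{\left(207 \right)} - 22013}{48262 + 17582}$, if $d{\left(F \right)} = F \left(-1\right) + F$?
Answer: $- \frac{22013}{65844} \approx -0.33432$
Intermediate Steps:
$d{\left(F \right)} = 0$ ($d{\left(F \right)} = - F + F = 0$)
$\frac{d{\left(207 \right)} - 22013}{48262 + 17582} = \frac{0 - 22013}{48262 + 17582} = - \frac{22013}{65844}$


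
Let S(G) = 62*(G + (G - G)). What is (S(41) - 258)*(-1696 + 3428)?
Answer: 3955888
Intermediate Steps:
S(G) = 62*G (S(G) = 62*(G + 0) = 62*G)
(S(41) - 258)*(-1696 + 3428) = (62*41 - 258)*(-1696 + 3428) = (2542 - 258)*1732 = 2284*1732 = 3955888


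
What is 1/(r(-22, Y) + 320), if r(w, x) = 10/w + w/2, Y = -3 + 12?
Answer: 11/3394 ≈ 0.0032410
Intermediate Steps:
Y = 9
r(w, x) = w/2 + 10/w (r(w, x) = 10/w + w*(1/2) = 10/w + w/2 = w/2 + 10/w)
1/(r(-22, Y) + 320) = 1/(((1/2)*(-22) + 10/(-22)) + 320) = 1/((-11 + 10*(-1/22)) + 320) = 1/((-11 - 5/11) + 320) = 1/(-126/11 + 320) = 1/(3394/11) = 11/3394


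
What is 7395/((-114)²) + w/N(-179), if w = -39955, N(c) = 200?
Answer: -8629603/43320 ≈ -199.21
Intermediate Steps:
7395/((-114)²) + w/N(-179) = 7395/((-114)²) - 39955/200 = 7395/12996 - 39955*1/200 = 7395*(1/12996) - 7991/40 = 2465/4332 - 7991/40 = -8629603/43320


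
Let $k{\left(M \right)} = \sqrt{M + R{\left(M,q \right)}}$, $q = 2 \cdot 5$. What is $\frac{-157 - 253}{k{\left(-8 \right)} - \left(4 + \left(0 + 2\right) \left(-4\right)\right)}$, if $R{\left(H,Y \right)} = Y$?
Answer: $- \frac{820}{7} + \frac{205 \sqrt{2}}{7} \approx -75.727$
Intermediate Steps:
$q = 10$
$k{\left(M \right)} = \sqrt{10 + M}$ ($k{\left(M \right)} = \sqrt{M + 10} = \sqrt{10 + M}$)
$\frac{-157 - 253}{k{\left(-8 \right)} - \left(4 + \left(0 + 2\right) \left(-4\right)\right)} = \frac{-157 - 253}{\sqrt{10 - 8} - \left(4 + \left(0 + 2\right) \left(-4\right)\right)} = - \frac{410}{\sqrt{2} - \left(4 + 2 \left(-4\right)\right)} = - \frac{410}{\sqrt{2} - \left(4 - 8\right)} = - \frac{410}{\sqrt{2} - -4} = - \frac{410}{\sqrt{2} + 4} = - \frac{410}{4 + \sqrt{2}}$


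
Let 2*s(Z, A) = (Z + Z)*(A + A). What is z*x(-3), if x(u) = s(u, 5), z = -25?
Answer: 750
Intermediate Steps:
s(Z, A) = 2*A*Z (s(Z, A) = ((Z + Z)*(A + A))/2 = ((2*Z)*(2*A))/2 = (4*A*Z)/2 = 2*A*Z)
x(u) = 10*u (x(u) = 2*5*u = 10*u)
z*x(-3) = -250*(-3) = -25*(-30) = 750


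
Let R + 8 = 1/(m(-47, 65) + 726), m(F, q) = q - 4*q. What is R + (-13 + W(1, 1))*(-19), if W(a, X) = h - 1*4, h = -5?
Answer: 217711/531 ≈ 410.00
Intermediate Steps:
W(a, X) = -9 (W(a, X) = -5 - 1*4 = -5 - 4 = -9)
m(F, q) = -3*q
R = -4247/531 (R = -8 + 1/(-3*65 + 726) = -8 + 1/(-195 + 726) = -8 + 1/531 = -4247/531 ≈ -7.9981)
R + (-13 + W(1, 1))*(-19) = -4247/531 + (-13 - 9)*(-19) = -4247/531 - 22*(-19) = -4247/531 + 418 = 217711/531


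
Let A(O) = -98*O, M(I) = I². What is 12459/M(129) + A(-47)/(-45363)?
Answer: 18093673/27958729 ≈ 0.64716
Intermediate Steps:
12459/M(129) + A(-47)/(-45363) = 12459/(129²) - 98*(-47)/(-45363) = 12459/16641 + 4606*(-1/45363) = 12459*(1/16641) - 4606/45363 = 4153/5547 - 4606/45363 = 18093673/27958729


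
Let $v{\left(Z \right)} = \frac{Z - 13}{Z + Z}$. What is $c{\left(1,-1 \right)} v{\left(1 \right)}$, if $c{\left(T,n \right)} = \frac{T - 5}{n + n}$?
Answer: $-12$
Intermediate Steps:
$v{\left(Z \right)} = \frac{-13 + Z}{2 Z}$
$c{\left(T,n \right)} = \frac{-5 + T}{2 n}$
$c{\left(1,-1 \right)} v{\left(1 \right)} = \frac{-5 + 1}{2 \left(-1\right)} \frac{-13 + 1}{2 \cdot 1} = \frac{1}{2} \left(-1\right) \left(-4\right) \frac{1}{2} \cdot 1 \left(-12\right) = 2 \left(-6\right) = -12$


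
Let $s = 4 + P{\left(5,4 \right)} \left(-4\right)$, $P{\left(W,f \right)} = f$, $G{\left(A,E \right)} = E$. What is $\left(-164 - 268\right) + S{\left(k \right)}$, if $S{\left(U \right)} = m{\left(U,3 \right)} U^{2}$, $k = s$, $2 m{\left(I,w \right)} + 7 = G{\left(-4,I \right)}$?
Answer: $-1800$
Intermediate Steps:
$m{\left(I,w \right)} = - \frac{7}{2} + \frac{I}{2}$
$s = -12$ ($s = 4 + 4 \left(-4\right) = 4 - 16 = -12$)
$k = -12$
$S{\left(U \right)} = U^{2} \left(- \frac{7}{2} + \frac{U}{2}\right)$ ($S{\left(U \right)} = \left(- \frac{7}{2} + \frac{U}{2}\right) U^{2} = U^{2} \left(- \frac{7}{2} + \frac{U}{2}\right)$)
$\left(-164 - 268\right) + S{\left(k \right)} = \left(-164 - 268\right) + \frac{\left(-12\right)^{2} \left(-7 - 12\right)}{2} = -432 + \frac{1}{2} \cdot 144 \left(-19\right) = -432 - 1368 = -1800$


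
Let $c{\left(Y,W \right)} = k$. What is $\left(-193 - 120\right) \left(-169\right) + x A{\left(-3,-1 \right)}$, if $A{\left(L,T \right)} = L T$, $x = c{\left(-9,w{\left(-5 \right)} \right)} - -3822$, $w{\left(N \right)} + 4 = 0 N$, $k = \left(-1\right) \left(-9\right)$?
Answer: $64390$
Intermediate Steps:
$k = 9$
$w{\left(N \right)} = -4$ ($w{\left(N \right)} = -4 + 0 N = -4 + 0 = -4$)
$c{\left(Y,W \right)} = 9$
$x = 3831$ ($x = 9 - -3822 = 9 + 3822 = 3831$)
$\left(-193 - 120\right) \left(-169\right) + x A{\left(-3,-1 \right)} = \left(-193 - 120\right) \left(-169\right) + 3831 \left(\left(-3\right) \left(-1\right)\right) = \left(-313\right) \left(-169\right) + 3831 \cdot 3 = 52897 + 11493 = 64390$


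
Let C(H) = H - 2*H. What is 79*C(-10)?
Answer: 790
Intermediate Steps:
C(H) = -H
79*C(-10) = 79*(-1*(-10)) = 79*10 = 790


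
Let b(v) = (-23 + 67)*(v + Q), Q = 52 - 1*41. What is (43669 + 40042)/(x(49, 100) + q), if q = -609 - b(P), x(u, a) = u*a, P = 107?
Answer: -83711/901 ≈ -92.909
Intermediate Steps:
Q = 11 (Q = 52 - 41 = 11)
b(v) = 484 + 44*v (b(v) = (-23 + 67)*(v + 11) = 44*(11 + v) = 484 + 44*v)
x(u, a) = a*u
q = -5801 (q = -609 - (484 + 44*107) = -609 - (484 + 4708) = -609 - 1*5192 = -609 - 5192 = -5801)
(43669 + 40042)/(x(49, 100) + q) = (43669 + 40042)/(100*49 - 5801) = 83711/(4900 - 5801) = 83711/(-901) = 83711*(-1/901) = -83711/901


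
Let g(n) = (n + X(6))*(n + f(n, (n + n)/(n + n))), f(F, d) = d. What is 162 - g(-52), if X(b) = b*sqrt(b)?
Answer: -2490 + 306*sqrt(6) ≈ -1740.5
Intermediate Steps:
X(b) = b**(3/2)
g(n) = (1 + n)*(n + 6*sqrt(6)) (g(n) = (n + 6**(3/2))*(n + (n + n)/(n + n)) = (n + 6*sqrt(6))*(n + (2*n)/((2*n))) = (n + 6*sqrt(6))*(n + (2*n)*(1/(2*n))) = (n + 6*sqrt(6))*(n + 1) = (n + 6*sqrt(6))*(1 + n) = (1 + n)*(n + 6*sqrt(6)))
162 - g(-52) = 162 - (-52 + (-52)**2 + 6*sqrt(6) + 6*(-52)*sqrt(6)) = 162 - (-52 + 2704 + 6*sqrt(6) - 312*sqrt(6)) = 162 - (2652 - 306*sqrt(6)) = 162 + (-2652 + 306*sqrt(6)) = -2490 + 306*sqrt(6)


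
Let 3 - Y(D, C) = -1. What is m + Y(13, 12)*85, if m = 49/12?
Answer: 4129/12 ≈ 344.08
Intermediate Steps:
m = 49/12 (m = 49*(1/12) = 49/12 ≈ 4.0833)
Y(D, C) = 4 (Y(D, C) = 3 - 1*(-1) = 3 + 1 = 4)
m + Y(13, 12)*85 = 49/12 + 4*85 = 49/12 + 340 = 4129/12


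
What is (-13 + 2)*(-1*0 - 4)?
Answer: 44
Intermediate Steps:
(-13 + 2)*(-1*0 - 4) = -11*(0 - 4) = -11*(-4) = 44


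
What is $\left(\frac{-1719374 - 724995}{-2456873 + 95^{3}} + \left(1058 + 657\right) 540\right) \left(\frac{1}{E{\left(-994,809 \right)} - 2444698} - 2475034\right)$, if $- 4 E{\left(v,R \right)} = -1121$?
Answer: $- \frac{5974583582391410556563207}{2606560868193} \approx -2.2921 \cdot 10^{12}$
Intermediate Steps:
$E{\left(v,R \right)} = \frac{1121}{4}$ ($E{\left(v,R \right)} = \left(- \frac{1}{4}\right) \left(-1121\right) = \frac{1121}{4}$)
$\left(\frac{-1719374 - 724995}{-2456873 + 95^{3}} + \left(1058 + 657\right) 540\right) \left(\frac{1}{E{\left(-994,809 \right)} - 2444698} - 2475034\right) = \left(\frac{-1719374 - 724995}{-2456873 + 95^{3}} + \left(1058 + 657\right) 540\right) \left(\frac{1}{\frac{1121}{4} - 2444698} - 2475034\right) = \left(- \frac{2444369}{-2456873 + 857375} + 1715 \cdot 540\right) \left(\frac{1}{- \frac{9777671}{4}} - 2475034\right) = \left(- \frac{2444369}{-1599498} + 926100\right) \left(- \frac{4}{9777671} - 2475034\right) = \left(\left(-2444369\right) \left(- \frac{1}{1599498}\right) + 926100\right) \left(- \frac{24200068165818}{9777671}\right) = \left(\frac{2444369}{1599498} + 926100\right) \left(- \frac{24200068165818}{9777671}\right) = \frac{1481297542169}{1599498} \left(- \frac{24200068165818}{9777671}\right) = - \frac{5974583582391410556563207}{2606560868193}$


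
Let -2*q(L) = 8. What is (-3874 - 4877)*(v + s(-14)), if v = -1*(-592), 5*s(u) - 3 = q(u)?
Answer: -25894209/5 ≈ -5.1788e+6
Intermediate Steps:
q(L) = -4 (q(L) = -½*8 = -4)
s(u) = -⅕ (s(u) = ⅗ + (⅕)*(-4) = ⅗ - ⅘ = -⅕)
v = 592
(-3874 - 4877)*(v + s(-14)) = (-3874 - 4877)*(592 - ⅕) = -8751*2959/5 = -25894209/5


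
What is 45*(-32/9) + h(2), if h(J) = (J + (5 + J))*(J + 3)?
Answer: -115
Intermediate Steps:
h(J) = (3 + J)*(5 + 2*J) (h(J) = (5 + 2*J)*(3 + J) = (3 + J)*(5 + 2*J))
45*(-32/9) + h(2) = 45*(-32/9) + (15 + 2*2² + 11*2) = 45*(-32*⅑) + (15 + 2*4 + 22) = 45*(-32/9) + (15 + 8 + 22) = -160 + 45 = -115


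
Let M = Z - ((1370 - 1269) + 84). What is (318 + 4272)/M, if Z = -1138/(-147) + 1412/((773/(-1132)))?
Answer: -521566290/255104509 ≈ -2.0445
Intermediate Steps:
Z = -234082774/113631 (Z = -1138*(-1/147) + 1412/((773*(-1/1132))) = 1138/147 + 1412/(-773/1132) = 1138/147 + 1412*(-1132/773) = 1138/147 - 1598384/773 = -234082774/113631 ≈ -2060.0)
M = -255104509/113631 (M = -234082774/113631 - ((1370 - 1269) + 84) = -234082774/113631 - (101 + 84) = -234082774/113631 - 1*185 = -234082774/113631 - 185 = -255104509/113631 ≈ -2245.0)
(318 + 4272)/M = (318 + 4272)/(-255104509/113631) = 4590*(-113631/255104509) = -521566290/255104509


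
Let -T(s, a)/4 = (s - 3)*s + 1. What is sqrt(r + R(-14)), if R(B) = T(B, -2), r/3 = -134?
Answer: I*sqrt(1358) ≈ 36.851*I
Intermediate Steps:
r = -402 (r = 3*(-134) = -402)
T(s, a) = -4 - 4*s*(-3 + s) (T(s, a) = -4*((s - 3)*s + 1) = -4*((-3 + s)*s + 1) = -4*(s*(-3 + s) + 1) = -4*(1 + s*(-3 + s)) = -4 - 4*s*(-3 + s))
R(B) = -4 - 4*B**2 + 12*B
sqrt(r + R(-14)) = sqrt(-402 + (-4 - 4*(-14)**2 + 12*(-14))) = sqrt(-402 + (-4 - 4*196 - 168)) = sqrt(-402 + (-4 - 784 - 168)) = sqrt(-402 - 956) = sqrt(-1358) = I*sqrt(1358)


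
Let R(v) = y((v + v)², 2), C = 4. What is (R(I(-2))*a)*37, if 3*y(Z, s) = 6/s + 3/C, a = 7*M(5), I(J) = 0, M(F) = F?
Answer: 6475/4 ≈ 1618.8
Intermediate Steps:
a = 35 (a = 7*5 = 35)
y(Z, s) = ¼ + 2/s (y(Z, s) = (6/s + 3/4)/3 = (6/s + 3*(¼))/3 = (6/s + ¾)/3 = (¾ + 6/s)/3 = ¼ + 2/s)
R(v) = 5/4 (R(v) = (¼)*(8 + 2)/2 = (¼)*(½)*10 = 5/4)
(R(I(-2))*a)*37 = ((5/4)*35)*37 = (175/4)*37 = 6475/4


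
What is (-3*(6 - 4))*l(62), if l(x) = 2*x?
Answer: -744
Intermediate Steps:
(-3*(6 - 4))*l(62) = (-3*(6 - 4))*(2*62) = -3*2*124 = -6*124 = -744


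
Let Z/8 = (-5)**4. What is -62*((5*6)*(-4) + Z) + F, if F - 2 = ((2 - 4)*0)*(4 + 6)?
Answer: -302558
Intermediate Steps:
F = 2 (F = 2 + ((2 - 4)*0)*(4 + 6) = 2 - 2*0*10 = 2 + 0*10 = 2 + 0 = 2)
Z = 5000 (Z = 8*(-5)**4 = 8*625 = 5000)
-62*((5*6)*(-4) + Z) + F = -62*((5*6)*(-4) + 5000) + 2 = -62*(30*(-4) + 5000) + 2 = -62*(-120 + 5000) + 2 = -62*4880 + 2 = -302560 + 2 = -302558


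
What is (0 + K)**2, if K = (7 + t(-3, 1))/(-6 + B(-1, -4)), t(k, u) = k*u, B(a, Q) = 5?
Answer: 16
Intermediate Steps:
K = -4 (K = (7 - 3*1)/(-6 + 5) = (7 - 3)/(-1) = 4*(-1) = -4)
(0 + K)**2 = (0 - 4)**2 = (-4)**2 = 16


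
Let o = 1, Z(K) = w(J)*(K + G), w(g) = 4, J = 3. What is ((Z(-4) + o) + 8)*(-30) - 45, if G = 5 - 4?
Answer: 45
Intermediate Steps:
G = 1
Z(K) = 4 + 4*K (Z(K) = 4*(K + 1) = 4*(1 + K) = 4 + 4*K)
((Z(-4) + o) + 8)*(-30) - 45 = (((4 + 4*(-4)) + 1) + 8)*(-30) - 45 = (((4 - 16) + 1) + 8)*(-30) - 45 = ((-12 + 1) + 8)*(-30) - 45 = (-11 + 8)*(-30) - 45 = -3*(-30) - 45 = 90 - 45 = 45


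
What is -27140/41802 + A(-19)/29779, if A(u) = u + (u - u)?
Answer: -404498149/622410879 ≈ -0.64989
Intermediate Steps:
A(u) = u (A(u) = u + 0 = u)
-27140/41802 + A(-19)/29779 = -27140/41802 - 19/29779 = -27140*1/41802 - 19*1/29779 = -13570/20901 - 19/29779 = -404498149/622410879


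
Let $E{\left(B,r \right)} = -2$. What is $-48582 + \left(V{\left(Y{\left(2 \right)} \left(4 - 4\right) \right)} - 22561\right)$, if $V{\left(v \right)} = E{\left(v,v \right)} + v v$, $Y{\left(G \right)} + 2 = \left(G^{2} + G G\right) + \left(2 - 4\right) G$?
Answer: $-71145$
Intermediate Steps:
$Y{\left(G \right)} = -2 - 2 G + 2 G^{2}$ ($Y{\left(G \right)} = -2 + \left(\left(G^{2} + G G\right) + \left(2 - 4\right) G\right) = -2 - \left(- 2 G^{2} + 2 G\right) = -2 + \left(2 G^{2} - 2 G\right) = -2 + \left(- 2 G + 2 G^{2}\right) = -2 - 2 G + 2 G^{2}$)
$V{\left(v \right)} = -2 + v^{2}$ ($V{\left(v \right)} = -2 + v v = -2 + v^{2}$)
$-48582 + \left(V{\left(Y{\left(2 \right)} \left(4 - 4\right) \right)} - 22561\right) = -48582 - \left(22563 - \left(4 - 4\right)^{2} \left(-2 - 4 + 2 \cdot 2^{2}\right)^{2}\right) = -48582 - \left(22563 + 0\right) = -48582 + \left(\left(-2 + 0\right) - 22561\right) = -48582 - 22563 = -71145$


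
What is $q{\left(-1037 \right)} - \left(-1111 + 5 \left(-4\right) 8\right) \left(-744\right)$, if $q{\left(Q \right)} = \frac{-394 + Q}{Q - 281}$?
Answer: $- \frac{1246331001}{1318} \approx -9.4562 \cdot 10^{5}$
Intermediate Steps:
$q{\left(Q \right)} = \frac{-394 + Q}{-281 + Q}$
$q{\left(-1037 \right)} - \left(-1111 + 5 \left(-4\right) 8\right) \left(-744\right) = \frac{-394 - 1037}{-281 - 1037} - \left(-1111 + 5 \left(-4\right) 8\right) \left(-744\right) = \frac{1}{-1318} \left(-1431\right) - \left(-1111 - 160\right) \left(-744\right) = \left(- \frac{1}{1318}\right) \left(-1431\right) - \left(-1111 - 160\right) \left(-744\right) = \frac{1431}{1318} - \left(-1271\right) \left(-744\right) = \frac{1431}{1318} - 945624 = - \frac{1246331001}{1318}$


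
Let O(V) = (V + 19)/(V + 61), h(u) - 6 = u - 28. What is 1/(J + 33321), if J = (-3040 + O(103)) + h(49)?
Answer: 82/2485317 ≈ 3.2994e-5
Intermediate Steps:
h(u) = -22 + u (h(u) = 6 + (u - 28) = 6 + (-28 + u) = -22 + u)
O(V) = (19 + V)/(61 + V)
J = -247005/82 (J = (-3040 + (19 + 103)/(61 + 103)) + (-22 + 49) = (-3040 + 122/164) + 27 = (-3040 + (1/164)*122) + 27 = (-3040 + 61/82) + 27 = -249219/82 + 27 = -247005/82 ≈ -3012.3)
1/(J + 33321) = 1/(-247005/82 + 33321) = 1/(2485317/82) = 82/2485317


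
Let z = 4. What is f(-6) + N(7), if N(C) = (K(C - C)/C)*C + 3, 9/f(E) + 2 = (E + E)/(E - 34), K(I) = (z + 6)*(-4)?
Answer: -719/17 ≈ -42.294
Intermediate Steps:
K(I) = -40 (K(I) = (4 + 6)*(-4) = 10*(-4) = -40)
f(E) = 9/(-2 + 2*E/(-34 + E)) (f(E) = 9/(-2 + (E + E)/(E - 34)) = 9/(-2 + (2*E)/(-34 + E)) = 9/(-2 + 2*E/(-34 + E)))
N(C) = -37 (N(C) = (-40/C)*C + 3 = -40 + 3 = -37)
f(-6) + N(7) = (-9/2 + (9/68)*(-6)) - 37 = (-9/2 - 27/34) - 37 = -90/17 - 37 = -719/17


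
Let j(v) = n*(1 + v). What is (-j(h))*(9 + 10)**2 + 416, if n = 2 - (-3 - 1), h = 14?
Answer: -32074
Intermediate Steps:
n = 6 (n = 2 - 1*(-4) = 2 + 4 = 6)
j(v) = 6 + 6*v (j(v) = 6*(1 + v) = 6 + 6*v)
(-j(h))*(9 + 10)**2 + 416 = (-(6 + 6*14))*(9 + 10)**2 + 416 = -(6 + 84)*19**2 + 416 = -1*90*361 + 416 = -90*361 + 416 = -32490 + 416 = -32074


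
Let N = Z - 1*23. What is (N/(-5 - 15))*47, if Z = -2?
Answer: 235/4 ≈ 58.750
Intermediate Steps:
N = -25 (N = -2 - 1*23 = -2 - 23 = -25)
(N/(-5 - 15))*47 = (-25/(-5 - 15))*47 = (-25/(-20))*47 = -1/20*(-25)*47 = (5/4)*47 = 235/4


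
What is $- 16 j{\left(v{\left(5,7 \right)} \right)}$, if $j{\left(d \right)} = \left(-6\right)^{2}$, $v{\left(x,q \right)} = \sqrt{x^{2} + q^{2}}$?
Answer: $-576$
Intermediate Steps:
$v{\left(x,q \right)} = \sqrt{q^{2} + x^{2}}$
$j{\left(d \right)} = 36$
$- 16 j{\left(v{\left(5,7 \right)} \right)} = \left(-16\right) 36 = -576$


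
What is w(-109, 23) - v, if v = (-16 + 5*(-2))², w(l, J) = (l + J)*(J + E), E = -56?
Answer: 2162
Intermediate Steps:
w(l, J) = (-56 + J)*(J + l) (w(l, J) = (l + J)*(J - 56) = (J + l)*(-56 + J) = (-56 + J)*(J + l))
v = 676 (v = (-16 - 10)² = (-26)² = 676)
w(-109, 23) - v = (23² - 56*23 - 56*(-109) + 23*(-109)) - 1*676 = (529 - 1288 + 6104 - 2507) - 676 = 2838 - 676 = 2162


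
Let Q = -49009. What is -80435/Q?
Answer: 80435/49009 ≈ 1.6412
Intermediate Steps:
-80435/Q = -80435/(-49009) = -80435*(-1/49009) = 80435/49009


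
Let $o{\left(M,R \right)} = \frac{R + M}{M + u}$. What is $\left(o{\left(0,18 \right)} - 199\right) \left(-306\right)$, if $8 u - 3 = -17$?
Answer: $\frac{448290}{7} \approx 64041.0$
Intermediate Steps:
$u = - \frac{7}{4}$ ($u = \frac{3}{8} + \frac{1}{8} \left(-17\right) = \frac{3}{8} - \frac{17}{8} = - \frac{7}{4} \approx -1.75$)
$o{\left(M,R \right)} = \frac{M + R}{- \frac{7}{4} + M}$ ($o{\left(M,R \right)} = \frac{R + M}{M - \frac{7}{4}} = \frac{M + R}{- \frac{7}{4} + M}$)
$\left(o{\left(0,18 \right)} - 199\right) \left(-306\right) = \left(\frac{4 \left(0 + 18\right)}{-7 + 4 \cdot 0} - 199\right) \left(-306\right) = \left(4 \frac{1}{-7 + 0} \cdot 18 - 199\right) \left(-306\right) = \left(4 \frac{1}{-7} \cdot 18 - 199\right) \left(-306\right) = \left(4 \left(- \frac{1}{7}\right) 18 - 199\right) \left(-306\right) = \left(- \frac{72}{7} - 199\right) \left(-306\right) = \left(- \frac{1465}{7}\right) \left(-306\right) = \frac{448290}{7}$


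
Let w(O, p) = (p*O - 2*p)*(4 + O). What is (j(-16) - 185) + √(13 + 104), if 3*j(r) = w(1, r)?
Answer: -475/3 + 3*√13 ≈ -147.52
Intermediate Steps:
w(O, p) = (4 + O)*(-2*p + O*p) (w(O, p) = (O*p - 2*p)*(4 + O) = (-2*p + O*p)*(4 + O) = (4 + O)*(-2*p + O*p))
j(r) = -5*r/3 (j(r) = (r*(-8 + 1² + 2*1))/3 = (r*(-8 + 1 + 2))/3 = (r*(-5))/3 = (-5*r)/3 = -5*r/3)
(j(-16) - 185) + √(13 + 104) = (-5/3*(-16) - 185) + √(13 + 104) = (80/3 - 185) + √117 = -475/3 + 3*√13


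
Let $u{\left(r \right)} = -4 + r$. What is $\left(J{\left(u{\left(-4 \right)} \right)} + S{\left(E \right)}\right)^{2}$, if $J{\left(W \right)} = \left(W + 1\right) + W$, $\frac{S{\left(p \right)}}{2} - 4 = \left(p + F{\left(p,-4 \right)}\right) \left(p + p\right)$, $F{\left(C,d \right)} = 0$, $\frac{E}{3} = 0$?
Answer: $49$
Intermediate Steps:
$E = 0$ ($E = 3 \cdot 0 = 0$)
$S{\left(p \right)} = 8 + 4 p^{2}$ ($S{\left(p \right)} = 8 + 2 \left(p + 0\right) \left(p + p\right) = 8 + 2 p 2 p = 8 + 2 \cdot 2 p^{2} = 8 + 4 p^{2}$)
$J{\left(W \right)} = 1 + 2 W$ ($J{\left(W \right)} = \left(1 + W\right) + W = 1 + 2 W$)
$\left(J{\left(u{\left(-4 \right)} \right)} + S{\left(E \right)}\right)^{2} = \left(\left(1 + 2 \left(-4 - 4\right)\right) + \left(8 + 4 \cdot 0^{2}\right)\right)^{2} = \left(\left(1 + 2 \left(-8\right)\right) + \left(8 + 4 \cdot 0\right)\right)^{2} = \left(\left(1 - 16\right) + \left(8 + 0\right)\right)^{2} = \left(-15 + 8\right)^{2} = \left(-7\right)^{2} = 49$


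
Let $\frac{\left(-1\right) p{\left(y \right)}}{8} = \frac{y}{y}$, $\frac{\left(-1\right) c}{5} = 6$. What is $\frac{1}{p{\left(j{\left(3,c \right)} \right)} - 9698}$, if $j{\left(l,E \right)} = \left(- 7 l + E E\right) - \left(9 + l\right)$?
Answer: $- \frac{1}{9706} \approx -0.00010303$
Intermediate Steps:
$c = -30$ ($c = \left(-5\right) 6 = -30$)
$j{\left(l,E \right)} = -9 + E^{2} - 8 l$ ($j{\left(l,E \right)} = \left(- 7 l + E^{2}\right) - \left(9 + l\right) = \left(E^{2} - 7 l\right) - \left(9 + l\right) = -9 + E^{2} - 8 l$)
$p{\left(y \right)} = -8$ ($p{\left(y \right)} = - 8 \frac{y}{y} = \left(-8\right) 1 = -8$)
$\frac{1}{p{\left(j{\left(3,c \right)} \right)} - 9698} = \frac{1}{-8 - 9698} = \frac{1}{-9706} = - \frac{1}{9706}$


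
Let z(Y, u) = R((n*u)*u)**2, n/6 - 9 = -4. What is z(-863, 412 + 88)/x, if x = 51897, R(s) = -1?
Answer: 1/51897 ≈ 1.9269e-5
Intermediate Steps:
n = 30 (n = 54 + 6*(-4) = 54 - 24 = 30)
z(Y, u) = 1 (z(Y, u) = (-1)**2 = 1)
z(-863, 412 + 88)/x = 1/51897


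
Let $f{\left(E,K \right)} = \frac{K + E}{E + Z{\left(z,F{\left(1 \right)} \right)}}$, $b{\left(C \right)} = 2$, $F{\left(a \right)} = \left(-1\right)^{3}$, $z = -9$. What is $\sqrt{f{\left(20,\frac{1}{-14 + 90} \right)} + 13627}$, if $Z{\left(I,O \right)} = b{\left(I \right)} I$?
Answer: $\frac{5 \sqrt{3150694}}{76} \approx 116.78$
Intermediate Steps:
$F{\left(a \right)} = -1$
$Z{\left(I,O \right)} = 2 I$
$f{\left(E,K \right)} = \frac{E + K}{-18 + E}$ ($f{\left(E,K \right)} = \frac{K + E}{E + 2 \left(-9\right)} = \frac{E + K}{E - 18} = \frac{E + K}{-18 + E}$)
$\sqrt{f{\left(20,\frac{1}{-14 + 90} \right)} + 13627} = \sqrt{\frac{20 + \frac{1}{-14 + 90}}{-18 + 20} + 13627} = \sqrt{\frac{20 + \frac{1}{76}}{2} + 13627} = \sqrt{\frac{1}{2} \cdot \frac{1521}{76} + 13627} = \sqrt{\frac{1521}{152} + 13627} = \sqrt{\frac{2072825}{152}} = \frac{5 \sqrt{3150694}}{76}$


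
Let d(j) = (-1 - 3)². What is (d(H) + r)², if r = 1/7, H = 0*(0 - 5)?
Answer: 12769/49 ≈ 260.59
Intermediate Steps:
H = 0 (H = 0*(-5) = 0)
r = ⅐ ≈ 0.14286
d(j) = 16 (d(j) = (-4)² = 16)
(d(H) + r)² = (16 + ⅐)² = (113/7)² = 12769/49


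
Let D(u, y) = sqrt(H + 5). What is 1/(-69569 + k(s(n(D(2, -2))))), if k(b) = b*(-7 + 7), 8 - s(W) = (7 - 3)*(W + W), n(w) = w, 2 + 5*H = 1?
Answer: -1/69569 ≈ -1.4374e-5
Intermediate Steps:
H = -1/5 (H = -2/5 + (1/5)*1 = -2/5 + 1/5 = -1/5 ≈ -0.20000)
D(u, y) = 2*sqrt(30)/5 (D(u, y) = sqrt(-1/5 + 5) = sqrt(24/5) = 2*sqrt(30)/5)
s(W) = 8 - 8*W (s(W) = 8 - (7 - 3)*(W + W) = 8 - 4*2*W = 8 - 8*W)
k(b) = 0 (k(b) = b*0 = 0)
1/(-69569 + k(s(n(D(2, -2))))) = 1/(-69569 + 0) = 1/(-69569) = -1/69569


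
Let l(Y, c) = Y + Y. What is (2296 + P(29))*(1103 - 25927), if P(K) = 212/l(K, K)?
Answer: -57086640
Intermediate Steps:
l(Y, c) = 2*Y
P(K) = 106/K (P(K) = 212/((2*K)) = 212*(1/(2*K)) = 106/K)
(2296 + P(29))*(1103 - 25927) = (2296 + 106/29)*(1103 - 25927) = (2296 + 106*(1/29))*(-24824) = (2296 + 106/29)*(-24824) = (66690/29)*(-24824) = -57086640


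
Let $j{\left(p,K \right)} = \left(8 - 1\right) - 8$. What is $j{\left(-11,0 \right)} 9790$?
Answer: $-9790$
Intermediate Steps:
$j{\left(p,K \right)} = -1$ ($j{\left(p,K \right)} = 7 - 8 = -1$)
$j{\left(-11,0 \right)} 9790 = \left(-1\right) 9790 = -9790$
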